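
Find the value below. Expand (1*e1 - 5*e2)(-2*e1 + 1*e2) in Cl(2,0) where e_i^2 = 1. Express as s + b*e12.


Expand: (1*e1 - 5*e2)(-2*e1 + 1*e2)
= 1*(-2)*e1e1 + 1*1*e1e2 + (-5)*(-2)*e2e1 + (-5)*1*e2e2
Using e1^2 = e2^2 = 1, e2e1 = -e1e2:
Scalar part s = 1*(-2) + (-5)*1 = -2 + (-5) = -7
Bivector part b = 1*1 - (-5)*(-2) = 1 - 10 = -9
uv = -7 - 9*e12


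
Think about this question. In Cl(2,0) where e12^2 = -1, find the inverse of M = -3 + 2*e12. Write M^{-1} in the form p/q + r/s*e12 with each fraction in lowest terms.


M = -3 + 2*e12, where e12^2 = -1.
Since M commutes with its reverse ~M = a - b*e12, M * ~M = a^2 - b^2*e12^2 = a^2 + b^2.
So M^{-1} = ~M / (a^2 + b^2) = (a - b*e12)/(a^2 + b^2).
a^2 + b^2 = 9 + 4 = 13
Scalar part = -3/13 = -3/13
Bivector coeff = -2/13 = -2/13
M^{-1} = -3/13 - 2/13*e12


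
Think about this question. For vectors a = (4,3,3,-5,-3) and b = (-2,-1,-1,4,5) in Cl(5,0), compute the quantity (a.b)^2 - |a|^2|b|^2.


a . b = 4*(-2) + 3*(-1) + 3*(-1) + (-5)*4 + (-3)*5
= -8 + (-3) + (-3) + (-20) + (-15) = -49
|a|^2 = 4^2 + 3^2 + 3^2 + (-5)^2 + (-3)^2 = 68
|b|^2 = (-2)^2 + (-1)^2 + (-1)^2 + 4^2 + 5^2 = 47
(a.b)^2 = (-49)^2 = 2401
|a|^2 * |b|^2 = 68 * 47 = 3196
Result = 2401 - 3196 = -795


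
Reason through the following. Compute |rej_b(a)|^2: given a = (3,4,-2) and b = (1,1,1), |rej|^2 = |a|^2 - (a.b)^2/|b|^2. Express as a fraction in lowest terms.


|a|^2 = 3^2 + 4^2 + (-2)^2 = 29
|b|^2 = 1^2 + 1^2 + 1^2 = 3
a . b = 3*1 + 4*1 + (-2)*1 = 5
(a.b)^2 = 5^2 = 25
|rej|^2 = 29 - 25/3
= (87 - 25)/3
= 62/3
In lowest terms: 62/3


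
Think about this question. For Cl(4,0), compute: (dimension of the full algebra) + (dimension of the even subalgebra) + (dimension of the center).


n = 4 + 0 = 4
Total dim = 2^4 = 16
Even subalgebra dim = 2^3 = 8
n is even, so center dim = 1
Sum = 16 + 8 + 1 = 25


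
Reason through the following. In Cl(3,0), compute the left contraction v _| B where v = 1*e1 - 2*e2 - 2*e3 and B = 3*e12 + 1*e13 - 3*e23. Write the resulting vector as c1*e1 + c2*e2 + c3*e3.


Left contraction v _| B = <vB>_1 (grade-1 part of the geometric product vB).
Using e1_|e12 = e2, e2_|e12 = -e1, e1_|e13 = e3, e3_|e13 = -e1, e2_|e23 = e3, e3_|e23 = -e2:
e1 coeff: -v2*b12 - v3*b13 = -(-2)*(3) - (-2)*(1) = 8
e2 coeff: v1*b12 - v3*b23 = (1)*(3) - (-2)*(-3) = -3
e3 coeff: v1*b13 + v2*b23 = (1)*(1) + (-2)*(-3) = 7
v _| B = 8*e1 - 3*e2 + 7*e3


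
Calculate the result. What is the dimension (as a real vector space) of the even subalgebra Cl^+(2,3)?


Even subalgebra dimension = 2^(n-1)
n = 2 + 3 = 5
2^(5 - 1) = 2^4 = 16
Verification: sum of C(5,k) for even k = 1 + 10 + 5 = 16
Result = 16


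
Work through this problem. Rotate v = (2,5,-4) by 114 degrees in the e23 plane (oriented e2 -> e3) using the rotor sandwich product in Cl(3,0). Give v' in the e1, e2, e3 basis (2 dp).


Rotor R = cos(57deg) - sin(57deg)*e23
Rotation angle theta = 2 * 57 = 114 degrees in the e23 plane (e2 -> e3).
The component perpendicular to the plane (e1) is invariant: v'_1 = v1 = 2.00
cos(114deg) = -0.4067, sin(114deg) = 0.9135
v'_2 = v2*cos(theta) - v3*sin(theta) = 5*(-0.4067) - (-4)*0.9135 = 1.62
v'_3 = v2*sin(theta) + v3*cos(theta) = 5*0.9135 + (-4)*(-0.4067) = 6.19
v' = 2.00*e1 + 1.62*e2 + 6.19*e3


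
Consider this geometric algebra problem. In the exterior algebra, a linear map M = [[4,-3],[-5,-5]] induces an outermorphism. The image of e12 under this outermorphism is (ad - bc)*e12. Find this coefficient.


The outermorphism of a linear map f sends e1^e2 to f(e1)^f(e2).
f(e1) = 4*e1 - 5*e2
f(e2) = -3*e1 - 5*e2
f(e1) ^ f(e2) = (4*e1 - 5*e2) ^ (-3*e1 - 5*e2)
= 4*(-5)*e12 + (-5)*(-3)*e21
= (-20 - 15)*e12
= -35*e12
Coefficient = -35


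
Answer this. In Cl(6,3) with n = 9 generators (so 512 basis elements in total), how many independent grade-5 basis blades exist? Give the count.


Number of grade-k basis blades in Cl(p,q) with n = p + q is C(n, k).
n = 6 + 3 = 9
C(9, 5) = 9! / (5! * 4!)
= 362880 / (120 * 24)
= 126


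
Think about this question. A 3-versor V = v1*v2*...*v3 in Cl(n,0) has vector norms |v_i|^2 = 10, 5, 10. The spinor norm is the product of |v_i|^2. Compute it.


Spinor norm N(V) = |v1|^2 * |v2|^2 * ... * |v3|^2
= 10 * 5 * 10
Running product: 10, 50, 500
N(V) = 500


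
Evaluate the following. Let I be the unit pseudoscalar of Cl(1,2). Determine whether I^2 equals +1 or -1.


The pseudoscalar I = e1...e_n (product of all n generators) of Cl(p,q) satisfies I^2 = (-1)^(q + n(n-1)/2).
p = 1, q = 2, n = p + q = 3
n(n-1)/2 = 3 * 2 / 2 = 3
Exponent = q + n(n-1)/2 = 2 + 3 = 5
I^2 = (-1)^5 = -1


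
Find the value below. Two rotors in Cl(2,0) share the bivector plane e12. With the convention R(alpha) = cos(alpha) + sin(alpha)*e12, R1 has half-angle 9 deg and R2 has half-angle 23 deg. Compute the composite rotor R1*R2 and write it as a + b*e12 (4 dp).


Same-plane rotors commute and their half-angles add:
R1*R2 = cos(a1 + a2) + sin(a1 + a2)*e12.
a1 + a2 = 9 + 23 = 32 deg
cos(32 deg) = 0.8480
sin(32 deg) = 0.5299
R1*R2 = 0.8480 + 0.5299*e12


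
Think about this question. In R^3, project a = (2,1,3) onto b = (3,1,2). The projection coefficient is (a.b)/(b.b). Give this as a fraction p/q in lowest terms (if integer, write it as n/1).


Projection coefficient = (a . b) / (b . b)
a . b = 2*3 + 1*1 + 3*2
= 6 + 1 + 6 = 13
b . b = 3^2 + 1^2 + 2^2
= 9 + 1 + 4 = 14
Coefficient = 13/14
In lowest terms: 13/14


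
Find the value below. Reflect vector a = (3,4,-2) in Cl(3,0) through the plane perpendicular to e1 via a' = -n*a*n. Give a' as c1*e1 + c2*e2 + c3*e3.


Reflection formula: a' = -n*a*n, with n = e1 (unit vector, n^2 = 1).
For reflection through hyperplane perp to e1:
The component along e1 flips sign, others stay.
a = (3, 4, -2)
a' = (-3, 4, -2)
a' = -3*e1 + 4*e2 - 2*e3


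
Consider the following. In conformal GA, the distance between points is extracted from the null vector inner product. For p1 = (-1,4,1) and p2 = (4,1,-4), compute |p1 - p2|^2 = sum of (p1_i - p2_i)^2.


p1 - p2 = (-5, 3, 5)
|p1 - p2|^2 = (-5)^2 + 3^2 + 5^2
= 25 + 9 + 25
= 59


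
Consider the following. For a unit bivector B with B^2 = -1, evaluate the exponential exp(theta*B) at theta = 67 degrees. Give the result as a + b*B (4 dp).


For a unit bivector B with B^2 = -1, the exponential series gives
e^(theta*B) = cos(theta) + sin(theta)*B (the GA analogue of Euler's formula).
theta = 67 degrees = 1.169371 rad
cos(67 deg) = 0.3907
sin(67 deg) = 0.9205
exp(theta*B) = 0.3907 + 0.9205*B


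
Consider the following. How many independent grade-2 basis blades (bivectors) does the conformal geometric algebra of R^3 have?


The conformal model of R^3 uses Cl(4,1) with m = 3 + 2 = 5 generators.
Number of grade-2 blades = C(m, 2) = C(5, 2)
= 5*4/2 = 10


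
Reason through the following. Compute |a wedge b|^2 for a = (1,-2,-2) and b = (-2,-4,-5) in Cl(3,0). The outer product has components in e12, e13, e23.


a wedge b = (a1*b2 - a2*b1)*e12 + (a1*b3 - a3*b1)*e13 + (a2*b3 - a3*b2)*e23
e12 coeff: 1*(-4) - (-2)*(-2) = -4 - 4 = -8
e13 coeff: 1*(-5) - (-2)*(-2) = -5 - 4 = -9
e23 coeff: (-2)*(-5) - (-2)*(-4) = 10 - 8 = 2
|a wedge b|^2 = (-8)^2 + (-9)^2 + 2^2
= 64 + 81 + 4
= 149


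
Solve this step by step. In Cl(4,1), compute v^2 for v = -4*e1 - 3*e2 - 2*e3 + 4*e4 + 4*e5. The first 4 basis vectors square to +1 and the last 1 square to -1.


v^2 = sum of c_i^2 * e_i^2
Positive signature terms (e_i^2 = +1): (-4)^2 + (-3)^2 + (-2)^2 + 4^2 = 45
Negative signature terms (e_j^2 = -1): 4^2 = 16
v^2 = 45 - 16 = 29


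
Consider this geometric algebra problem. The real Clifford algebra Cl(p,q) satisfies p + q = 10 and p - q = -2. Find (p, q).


We need p + q = 10 and p - q = -2.
Adding: 2p = 10 + (-2) = 8, so p = 4.
Then q = 10 - 4 = 6.
(p, q) = (4, 6)


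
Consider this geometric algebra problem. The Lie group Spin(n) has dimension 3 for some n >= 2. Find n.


dim Spin(n) = dim so(n) = n(n-1)/2.
Solve n(n-1)/2 = 3, i.e. n^2 - n - 6 = 0.
Discriminant = 1 + 8*3 = 25
n = (1 + sqrt(25))/2 = (1 + 5)/2 = 3


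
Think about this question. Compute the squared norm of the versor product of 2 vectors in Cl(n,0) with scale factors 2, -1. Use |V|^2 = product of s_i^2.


Each vector v_i has |v_i|^2 = s_i^2
Squared scales: 2^2 = 4, (-1)^2 = 1
|V|^2 = 4 * 1
= 4


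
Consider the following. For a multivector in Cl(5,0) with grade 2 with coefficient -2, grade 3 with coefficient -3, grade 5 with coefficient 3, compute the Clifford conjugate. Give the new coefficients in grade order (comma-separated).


Clifford conjugate sign for grade k: (-1)^(k(k+1)/2)
Grade 2: (-1)^(2*3/2) = (-1)^3 = -1, coeff -2 -> 2
Grade 3: (-1)^(3*4/2) = (-1)^6 = 1, coeff -3 -> -3
Grade 5: (-1)^(5*6/2) = (-1)^15 = -1, coeff 3 -> -3
Conjugated coefficients: 2, -3, -3


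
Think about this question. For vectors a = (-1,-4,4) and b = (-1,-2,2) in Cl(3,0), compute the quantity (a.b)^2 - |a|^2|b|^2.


a . b = (-1)*(-1) + (-4)*(-2) + 4*2
= 1 + 8 + 8 = 17
|a|^2 = (-1)^2 + (-4)^2 + 4^2 = 33
|b|^2 = (-1)^2 + (-2)^2 + 2^2 = 9
(a.b)^2 = 17^2 = 289
|a|^2 * |b|^2 = 33 * 9 = 297
Result = 289 - 297 = -8


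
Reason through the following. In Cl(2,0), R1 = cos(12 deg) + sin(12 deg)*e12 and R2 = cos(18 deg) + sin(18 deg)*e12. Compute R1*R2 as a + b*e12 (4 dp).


Same-plane rotors commute and their half-angles add:
R1*R2 = cos(a1 + a2) + sin(a1 + a2)*e12.
a1 + a2 = 12 + 18 = 30 deg
cos(30 deg) = 0.8660
sin(30 deg) = 0.5000
R1*R2 = 0.8660 + 0.5000*e12


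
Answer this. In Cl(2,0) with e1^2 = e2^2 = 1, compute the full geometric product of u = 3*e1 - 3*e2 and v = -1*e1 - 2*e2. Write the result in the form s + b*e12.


Expand: (3*e1 - 3*e2)(-1*e1 - 2*e2)
= 3*(-1)*e1e1 + 3*(-2)*e1e2 + (-3)*(-1)*e2e1 + (-3)*(-2)*e2e2
Using e1^2 = e2^2 = 1, e2e1 = -e1e2:
Scalar part s = 3*(-1) + (-3)*(-2) = -3 + 6 = 3
Bivector part b = 3*(-2) - (-3)*(-1) = -6 - 3 = -9
uv = 3 - 9*e12


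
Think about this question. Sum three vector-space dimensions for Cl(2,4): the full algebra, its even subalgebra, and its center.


n = 2 + 4 = 6
Total dim = 2^6 = 64
Even subalgebra dim = 2^5 = 32
n is even, so center dim = 1
Sum = 64 + 32 + 1 = 97


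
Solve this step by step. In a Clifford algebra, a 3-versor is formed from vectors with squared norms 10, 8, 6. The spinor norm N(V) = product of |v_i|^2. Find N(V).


Spinor norm N(V) = |v1|^2 * |v2|^2 * ... * |v3|^2
= 10 * 8 * 6
Running product: 10, 80, 480
N(V) = 480


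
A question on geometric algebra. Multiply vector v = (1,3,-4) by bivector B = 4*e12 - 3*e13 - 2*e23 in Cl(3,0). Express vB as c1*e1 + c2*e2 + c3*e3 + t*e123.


vB has grade-1 (vector) and grade-3 (trivector) parts: vB = (v _| B) + (v ^ B).
Vector part <vB>_1:
  e1: -v2*b12 - v3*b13 = -(3)*(4) - (-4)*(-3) = -24
  e2: v1*b12 - v3*b23 = (1)*(4) - (-4)*(-2) = -4
  e3: v1*b13 + v2*b23 = (1)*(-3) + (3)*(-2) = -9
Trivector part <vB>_3:
  e123: v1*b23 - v2*b13 + v3*b12 = (1)*(-2) - (3)*(-3) + (-4)*(4) = -9
vB = -24*e1 - 4*e2 - 9*e3 - 9*e123


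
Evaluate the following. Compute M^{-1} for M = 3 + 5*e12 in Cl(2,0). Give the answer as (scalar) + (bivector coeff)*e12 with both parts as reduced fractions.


M = 3 + 5*e12, where e12^2 = -1.
Since M commutes with its reverse ~M = a - b*e12, M * ~M = a^2 - b^2*e12^2 = a^2 + b^2.
So M^{-1} = ~M / (a^2 + b^2) = (a - b*e12)/(a^2 + b^2).
a^2 + b^2 = 9 + 25 = 34
Scalar part = 3/34 = 3/34
Bivector coeff = -5/34 = -5/34
M^{-1} = 3/34 - 5/34*e12


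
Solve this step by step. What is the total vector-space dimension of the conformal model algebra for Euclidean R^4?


The conformal model of R^4 uses Cl(5,1): the 4 Euclidean generators plus two extra orthogonal generators e+ (e+^2 = +1) and e- (e-^2 = -1), from which the null vectors e0, einf are built.
Number of generators m = 4 + 2 = 6.
dim Cl(p,q) = 2^m = 2^6 = 64


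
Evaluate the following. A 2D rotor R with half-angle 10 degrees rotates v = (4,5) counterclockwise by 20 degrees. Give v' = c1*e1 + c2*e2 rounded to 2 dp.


Rotor R = cos(10deg) - sin(10deg)*e12
Rotation angle theta = 2 * 10 = 20 degrees
v' = R*v*~R rotates v by theta.
cos(20deg) = 0.9397, sin(20deg) = 0.3420
v'_1 = 4*cos(20deg) - 5*sin(20deg)
= 4*0.9397 - 5*0.3420
= 2.05
v'_2 = 4*sin(20deg) + 5*cos(20deg)
= 4*0.3420 + 5*0.9397
= 6.07
v' = 2.05*e1 + 6.07*e2


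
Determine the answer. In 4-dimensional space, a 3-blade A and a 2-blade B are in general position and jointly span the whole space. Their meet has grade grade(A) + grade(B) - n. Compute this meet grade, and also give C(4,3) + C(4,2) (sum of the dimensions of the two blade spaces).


Meet grade = grade(A) + grade(B) - n
= 3 + 2 - 4 = 1
C(4,3) = 4
C(4,2) = 6
dim_A + dim_B = 4 + 6 = 10


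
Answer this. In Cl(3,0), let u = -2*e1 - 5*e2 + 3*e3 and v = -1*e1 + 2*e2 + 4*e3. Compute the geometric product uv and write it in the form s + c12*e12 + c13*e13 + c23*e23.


In Cl(3,0): e_i^2 = 1, e_ie_j = -e_je_i for i != j.
Scalar part = u . v = (-2)*(-1) + (-5)*2 + 3*4
= 2 + (-10) + 12 = 4
e12 coeff = (-2)*2 - (-5)*(-1) = -4 - 5 = -9
e13 coeff = (-2)*4 - 3*(-1) = -8 - (-3) = -5
e23 coeff = (-5)*4 - 3*2 = -20 - 6 = -26
uv = 4 - 9*e12 - 5*e13 - 26*e23


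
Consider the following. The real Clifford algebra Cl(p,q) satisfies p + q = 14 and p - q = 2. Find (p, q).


We need p + q = 14 and p - q = 2.
Adding: 2p = 14 + 2 = 16, so p = 8.
Then q = 14 - 8 = 6.
(p, q) = (8, 6)


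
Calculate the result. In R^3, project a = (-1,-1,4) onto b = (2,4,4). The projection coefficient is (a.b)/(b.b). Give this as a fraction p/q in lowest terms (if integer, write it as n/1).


Projection coefficient = (a . b) / (b . b)
a . b = (-1)*2 + (-1)*4 + 4*4
= -2 + (-4) + 16 = 10
b . b = 2^2 + 4^2 + 4^2
= 4 + 16 + 16 = 36
Coefficient = 10/36
In lowest terms: 5/18


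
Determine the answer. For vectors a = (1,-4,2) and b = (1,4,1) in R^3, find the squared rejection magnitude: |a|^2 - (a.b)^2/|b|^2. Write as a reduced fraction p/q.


|a|^2 = 1^2 + (-4)^2 + 2^2 = 21
|b|^2 = 1^2 + 4^2 + 1^2 = 18
a . b = 1*1 + (-4)*4 + 2*1 = -13
(a.b)^2 = (-13)^2 = 169
|rej|^2 = 21 - 169/18
= (378 - 169)/18
= 209/18
In lowest terms: 209/18


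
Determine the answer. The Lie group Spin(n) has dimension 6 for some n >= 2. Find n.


dim Spin(n) = dim so(n) = n(n-1)/2.
Solve n(n-1)/2 = 6, i.e. n^2 - n - 12 = 0.
Discriminant = 1 + 8*6 = 49
n = (1 + sqrt(49))/2 = (1 + 7)/2 = 4


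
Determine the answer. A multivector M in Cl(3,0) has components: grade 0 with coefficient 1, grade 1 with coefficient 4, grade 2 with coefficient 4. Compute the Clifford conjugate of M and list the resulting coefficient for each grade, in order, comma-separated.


Clifford conjugate sign for grade k: (-1)^(k(k+1)/2)
Grade 0: (-1)^(0*1/2) = (-1)^0 = 1, coeff 1 -> 1
Grade 1: (-1)^(1*2/2) = (-1)^1 = -1, coeff 4 -> -4
Grade 2: (-1)^(2*3/2) = (-1)^3 = -1, coeff 4 -> -4
Conjugated coefficients: 1, -4, -4


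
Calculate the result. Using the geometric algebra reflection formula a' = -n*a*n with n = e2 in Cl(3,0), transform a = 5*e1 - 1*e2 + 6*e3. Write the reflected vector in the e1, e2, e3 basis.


Reflection formula: a' = -n*a*n, with n = e2 (unit vector, n^2 = 1).
For reflection through hyperplane perp to e2:
The component along e2 flips sign, others stay.
a = (5, -1, 6)
a' = (5, 1, 6)
a' = 5*e1 + 1*e2 + 6*e3


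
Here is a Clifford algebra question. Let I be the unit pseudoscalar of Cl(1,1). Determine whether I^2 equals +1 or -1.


The pseudoscalar I = e1...e_n (product of all n generators) of Cl(p,q) satisfies I^2 = (-1)^(q + n(n-1)/2).
p = 1, q = 1, n = p + q = 2
n(n-1)/2 = 2 * 1 / 2 = 1
Exponent = q + n(n-1)/2 = 1 + 1 = 2
I^2 = (-1)^2 = +1


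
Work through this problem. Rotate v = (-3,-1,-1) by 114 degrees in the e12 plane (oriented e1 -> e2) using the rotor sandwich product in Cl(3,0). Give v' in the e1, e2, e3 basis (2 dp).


Rotor R = cos(57deg) - sin(57deg)*e12
Rotation angle theta = 2 * 57 = 114 degrees in the e12 plane (e1 -> e2).
The component perpendicular to the plane (e3) is invariant: v'_3 = v3 = -1.00
cos(114deg) = -0.4067, sin(114deg) = 0.9135
v'_1 = v1*cos(theta) - v2*sin(theta) = -3*(-0.4067) - (-1)*0.9135 = 2.13
v'_2 = v1*sin(theta) + v2*cos(theta) = -3*0.9135 + (-1)*(-0.4067) = -2.33
v' = 2.13*e1 - 2.33*e2 - 1.00*e3


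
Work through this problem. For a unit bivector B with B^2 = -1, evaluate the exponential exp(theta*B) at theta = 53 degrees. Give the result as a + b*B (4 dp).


For a unit bivector B with B^2 = -1, the exponential series gives
e^(theta*B) = cos(theta) + sin(theta)*B (the GA analogue of Euler's formula).
theta = 53 degrees = 0.925025 rad
cos(53 deg) = 0.6018
sin(53 deg) = 0.7986
exp(theta*B) = 0.6018 + 0.7986*B


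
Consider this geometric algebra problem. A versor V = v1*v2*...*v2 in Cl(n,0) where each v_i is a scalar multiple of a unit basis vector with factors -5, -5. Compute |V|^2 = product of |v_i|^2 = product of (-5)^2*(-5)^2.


Each vector v_i has |v_i|^2 = s_i^2
Squared scales: (-5)^2 = 25, (-5)^2 = 25
|V|^2 = 25 * 25
= 625


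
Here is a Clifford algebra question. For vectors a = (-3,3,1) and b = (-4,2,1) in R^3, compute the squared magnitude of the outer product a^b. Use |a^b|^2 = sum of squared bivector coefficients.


a wedge b = (a1*b2 - a2*b1)*e12 + (a1*b3 - a3*b1)*e13 + (a2*b3 - a3*b2)*e23
e12 coeff: (-3)*2 - 3*(-4) = -6 - (-12) = 6
e13 coeff: (-3)*1 - 1*(-4) = -3 - (-4) = 1
e23 coeff: 3*1 - 1*2 = 3 - 2 = 1
|a wedge b|^2 = 6^2 + 1^2 + 1^2
= 36 + 1 + 1
= 38


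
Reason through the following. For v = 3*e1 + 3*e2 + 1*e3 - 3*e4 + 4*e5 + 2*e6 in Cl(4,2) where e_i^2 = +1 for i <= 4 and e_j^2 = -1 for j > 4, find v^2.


v^2 = sum of c_i^2 * e_i^2
Positive signature terms (e_i^2 = +1): 3^2 + 3^2 + 1^2 + (-3)^2 = 28
Negative signature terms (e_j^2 = -1): 4^2 + 2^2 = 20
v^2 = 28 - 20 = 8


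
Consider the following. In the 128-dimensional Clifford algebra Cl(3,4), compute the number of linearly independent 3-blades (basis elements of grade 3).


Number of grade-k basis blades in Cl(p,q) with n = p + q is C(n, k).
n = 3 + 4 = 7
C(7, 3) = 7! / (3! * 4!)
= 5040 / (6 * 24)
= 35


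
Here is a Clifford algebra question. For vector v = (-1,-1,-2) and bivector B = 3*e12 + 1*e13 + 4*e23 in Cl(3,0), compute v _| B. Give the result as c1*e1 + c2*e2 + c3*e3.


Left contraction v _| B = <vB>_1 (grade-1 part of the geometric product vB).
Using e1_|e12 = e2, e2_|e12 = -e1, e1_|e13 = e3, e3_|e13 = -e1, e2_|e23 = e3, e3_|e23 = -e2:
e1 coeff: -v2*b12 - v3*b13 = -(-1)*(3) - (-2)*(1) = 5
e2 coeff: v1*b12 - v3*b23 = (-1)*(3) - (-2)*(4) = 5
e3 coeff: v1*b13 + v2*b23 = (-1)*(1) + (-1)*(4) = -5
v _| B = 5*e1 + 5*e2 - 5*e3


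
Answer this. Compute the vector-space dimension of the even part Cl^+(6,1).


Even subalgebra dimension = 2^(n-1)
n = 6 + 1 = 7
2^(7 - 1) = 2^6 = 64
Verification: sum of C(7,k) for even k = 1 + 21 + 35 + 7 = 64
Result = 64


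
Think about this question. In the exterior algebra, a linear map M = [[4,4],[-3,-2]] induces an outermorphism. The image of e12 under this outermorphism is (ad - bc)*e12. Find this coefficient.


The outermorphism of a linear map f sends e1^e2 to f(e1)^f(e2).
f(e1) = 4*e1 - 3*e2
f(e2) = 4*e1 - 2*e2
f(e1) ^ f(e2) = (4*e1 - 3*e2) ^ (4*e1 - 2*e2)
= 4*(-2)*e12 + (-3)*4*e21
= (-8 - (-12))*e12
= 4*e12
Coefficient = 4


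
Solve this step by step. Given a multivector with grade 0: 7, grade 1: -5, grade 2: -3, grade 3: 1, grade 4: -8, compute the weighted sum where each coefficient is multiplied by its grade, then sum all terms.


Grade-weighted sum = sum of grade_k * coefficient_k
0*7 = 0
1*(-5) = -5
2*(-3) = -6
3*1 = 3
4*(-8) = -32
Total = 0 + (-5) + (-6) + 3 + (-32) = -40


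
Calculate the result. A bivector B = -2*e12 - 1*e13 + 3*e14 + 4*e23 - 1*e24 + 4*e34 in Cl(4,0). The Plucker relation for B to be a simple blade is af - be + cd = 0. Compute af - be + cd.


Plucker relation: af - be + cd
a*f = (-2)*4 = -8
b*e = (-1)*(-1) = 1
c*d = 3*4 = 12
af - be + cd = -8 - 1 + 12
= 3


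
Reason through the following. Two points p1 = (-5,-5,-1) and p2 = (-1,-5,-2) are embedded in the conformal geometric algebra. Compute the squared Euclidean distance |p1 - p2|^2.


p1 - p2 = (-4, 0, 1)
|p1 - p2|^2 = (-4)^2 + 0^2 + 1^2
= 16 + 0 + 1
= 17


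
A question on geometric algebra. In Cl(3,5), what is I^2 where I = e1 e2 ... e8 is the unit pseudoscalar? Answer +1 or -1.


The pseudoscalar I = e1...e_n (product of all n generators) of Cl(p,q) satisfies I^2 = (-1)^(q + n(n-1)/2).
p = 3, q = 5, n = p + q = 8
n(n-1)/2 = 8 * 7 / 2 = 28
Exponent = q + n(n-1)/2 = 5 + 28 = 33
I^2 = (-1)^33 = -1


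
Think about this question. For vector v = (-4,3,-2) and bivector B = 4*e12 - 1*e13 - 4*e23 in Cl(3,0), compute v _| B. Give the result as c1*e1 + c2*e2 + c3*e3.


Left contraction v _| B = <vB>_1 (grade-1 part of the geometric product vB).
Using e1_|e12 = e2, e2_|e12 = -e1, e1_|e13 = e3, e3_|e13 = -e1, e2_|e23 = e3, e3_|e23 = -e2:
e1 coeff: -v2*b12 - v3*b13 = -(3)*(4) - (-2)*(-1) = -14
e2 coeff: v1*b12 - v3*b23 = (-4)*(4) - (-2)*(-4) = -24
e3 coeff: v1*b13 + v2*b23 = (-4)*(-1) + (3)*(-4) = -8
v _| B = -14*e1 - 24*e2 - 8*e3


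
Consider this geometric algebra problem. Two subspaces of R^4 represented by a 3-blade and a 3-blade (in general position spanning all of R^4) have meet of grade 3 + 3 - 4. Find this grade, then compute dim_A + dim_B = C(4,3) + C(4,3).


Meet grade = grade(A) + grade(B) - n
= 3 + 3 - 4 = 2
C(4,3) = 4
C(4,3) = 4
dim_A + dim_B = 4 + 4 = 8


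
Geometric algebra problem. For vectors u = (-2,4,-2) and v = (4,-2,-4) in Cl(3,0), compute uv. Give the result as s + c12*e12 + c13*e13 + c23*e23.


In Cl(3,0): e_i^2 = 1, e_ie_j = -e_je_i for i != j.
Scalar part = u . v = (-2)*4 + 4*(-2) + (-2)*(-4)
= -8 + (-8) + 8 = -8
e12 coeff = (-2)*(-2) - 4*4 = 4 - 16 = -12
e13 coeff = (-2)*(-4) - (-2)*4 = 8 - (-8) = 16
e23 coeff = 4*(-4) - (-2)*(-2) = -16 - 4 = -20
uv = -8 - 12*e12 + 16*e13 - 20*e23


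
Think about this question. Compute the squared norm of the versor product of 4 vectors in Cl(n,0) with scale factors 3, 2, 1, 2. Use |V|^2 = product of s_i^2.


Each vector v_i has |v_i|^2 = s_i^2
Squared scales: 3^2 = 9, 2^2 = 4, 1^2 = 1, 2^2 = 4
|V|^2 = 9 * 4 * 1 * 4
= 144


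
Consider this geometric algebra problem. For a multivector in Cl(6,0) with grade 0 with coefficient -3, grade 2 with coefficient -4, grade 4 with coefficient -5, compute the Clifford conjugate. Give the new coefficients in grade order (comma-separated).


Clifford conjugate sign for grade k: (-1)^(k(k+1)/2)
Grade 0: (-1)^(0*1/2) = (-1)^0 = 1, coeff -3 -> -3
Grade 2: (-1)^(2*3/2) = (-1)^3 = -1, coeff -4 -> 4
Grade 4: (-1)^(4*5/2) = (-1)^10 = 1, coeff -5 -> -5
Conjugated coefficients: -3, 4, -5


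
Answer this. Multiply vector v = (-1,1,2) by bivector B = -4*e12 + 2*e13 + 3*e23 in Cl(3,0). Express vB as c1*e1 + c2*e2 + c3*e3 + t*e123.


vB has grade-1 (vector) and grade-3 (trivector) parts: vB = (v _| B) + (v ^ B).
Vector part <vB>_1:
  e1: -v2*b12 - v3*b13 = -(1)*(-4) - (2)*(2) = 0
  e2: v1*b12 - v3*b23 = (-1)*(-4) - (2)*(3) = -2
  e3: v1*b13 + v2*b23 = (-1)*(2) + (1)*(3) = 1
Trivector part <vB>_3:
  e123: v1*b23 - v2*b13 + v3*b12 = (-1)*(3) - (1)*(2) + (2)*(-4) = -13
vB = 0*e1 - 2*e2 + 1*e3 - 13*e123


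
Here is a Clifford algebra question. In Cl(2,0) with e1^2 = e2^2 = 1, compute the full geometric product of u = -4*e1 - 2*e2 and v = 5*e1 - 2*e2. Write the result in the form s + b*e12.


Expand: (-4*e1 - 2*e2)(5*e1 - 2*e2)
= (-4)*5*e1e1 + (-4)*(-2)*e1e2 + (-2)*5*e2e1 + (-2)*(-2)*e2e2
Using e1^2 = e2^2 = 1, e2e1 = -e1e2:
Scalar part s = (-4)*5 + (-2)*(-2) = -20 + 4 = -16
Bivector part b = (-4)*(-2) - (-2)*5 = 8 - (-10) = 18
uv = -16 + 18*e12


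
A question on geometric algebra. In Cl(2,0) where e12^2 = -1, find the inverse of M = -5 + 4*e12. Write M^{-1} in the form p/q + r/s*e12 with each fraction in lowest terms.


M = -5 + 4*e12, where e12^2 = -1.
Since M commutes with its reverse ~M = a - b*e12, M * ~M = a^2 - b^2*e12^2 = a^2 + b^2.
So M^{-1} = ~M / (a^2 + b^2) = (a - b*e12)/(a^2 + b^2).
a^2 + b^2 = 25 + 16 = 41
Scalar part = -5/41 = -5/41
Bivector coeff = -4/41 = -4/41
M^{-1} = -5/41 - 4/41*e12


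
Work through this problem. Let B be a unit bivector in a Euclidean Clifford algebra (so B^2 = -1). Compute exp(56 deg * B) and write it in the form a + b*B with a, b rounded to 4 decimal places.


For a unit bivector B with B^2 = -1, the exponential series gives
e^(theta*B) = cos(theta) + sin(theta)*B (the GA analogue of Euler's formula).
theta = 56 degrees = 0.977384 rad
cos(56 deg) = 0.5592
sin(56 deg) = 0.8290
exp(theta*B) = 0.5592 + 0.8290*B


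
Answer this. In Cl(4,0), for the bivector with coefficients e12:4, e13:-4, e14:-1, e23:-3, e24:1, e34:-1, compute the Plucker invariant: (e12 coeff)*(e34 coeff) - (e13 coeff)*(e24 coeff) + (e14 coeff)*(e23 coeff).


Plucker relation: af - be + cd
a*f = 4*(-1) = -4
b*e = (-4)*1 = -4
c*d = (-1)*(-3) = 3
af - be + cd = -4 - (-4) + 3
= 3


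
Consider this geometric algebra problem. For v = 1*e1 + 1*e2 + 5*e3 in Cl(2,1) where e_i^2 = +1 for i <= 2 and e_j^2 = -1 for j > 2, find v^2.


v^2 = sum of c_i^2 * e_i^2
Positive signature terms (e_i^2 = +1): 1^2 + 1^2 = 2
Negative signature terms (e_j^2 = -1): 5^2 = 25
v^2 = 2 - 25 = -23


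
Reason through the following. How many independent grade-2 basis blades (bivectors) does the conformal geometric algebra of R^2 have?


The conformal model of R^2 uses Cl(3,1) with m = 2 + 2 = 4 generators.
Number of grade-2 blades = C(m, 2) = C(4, 2)
= 4*3/2 = 6


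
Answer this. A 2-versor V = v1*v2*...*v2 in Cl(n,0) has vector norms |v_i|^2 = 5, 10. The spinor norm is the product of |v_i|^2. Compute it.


Spinor norm N(V) = |v1|^2 * |v2|^2 * ... * |v2|^2
= 5 * 10
Running product: 5, 50
N(V) = 50


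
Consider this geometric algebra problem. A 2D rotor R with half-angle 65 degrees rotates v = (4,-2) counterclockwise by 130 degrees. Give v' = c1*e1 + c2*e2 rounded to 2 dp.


Rotor R = cos(65deg) - sin(65deg)*e12
Rotation angle theta = 2 * 65 = 130 degrees
v' = R*v*~R rotates v by theta.
cos(130deg) = -0.6428, sin(130deg) = 0.7660
v'_1 = 4*cos(130deg) - (-2)*sin(130deg)
= 4*(-0.6428) - (-2)*0.7660
= -1.04
v'_2 = 4*sin(130deg) + (-2)*cos(130deg)
= 4*0.7660 + (-2)*(-0.6428)
= 4.35
v' = -1.04*e1 + 4.35*e2


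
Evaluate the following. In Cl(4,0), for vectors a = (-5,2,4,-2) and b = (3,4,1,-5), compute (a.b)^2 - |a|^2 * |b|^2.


a . b = (-5)*3 + 2*4 + 4*1 + (-2)*(-5)
= -15 + 8 + 4 + 10 = 7
|a|^2 = (-5)^2 + 2^2 + 4^2 + (-2)^2 = 49
|b|^2 = 3^2 + 4^2 + 1^2 + (-5)^2 = 51
(a.b)^2 = 7^2 = 49
|a|^2 * |b|^2 = 49 * 51 = 2499
Result = 49 - 2499 = -2450


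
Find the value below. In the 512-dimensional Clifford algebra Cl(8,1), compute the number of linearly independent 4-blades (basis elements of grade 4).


Number of grade-k basis blades in Cl(p,q) with n = p + q is C(n, k).
n = 8 + 1 = 9
C(9, 4) = 9! / (4! * 5!)
= 362880 / (24 * 120)
= 126


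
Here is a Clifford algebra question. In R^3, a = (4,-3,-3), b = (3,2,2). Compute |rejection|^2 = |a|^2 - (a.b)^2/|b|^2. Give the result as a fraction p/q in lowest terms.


|a|^2 = 4^2 + (-3)^2 + (-3)^2 = 34
|b|^2 = 3^2 + 2^2 + 2^2 = 17
a . b = 4*3 + (-3)*2 + (-3)*2 = 0
(a.b)^2 = 0^2 = 0
|rej|^2 = 34 - 0/17
= (578 - 0)/17
= 578/17
In lowest terms: 34/1


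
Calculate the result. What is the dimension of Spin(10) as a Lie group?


Spin(n) double-covers SO(n); both have Lie algebra so(n) of dimension n(n-1)/2.
n = 10
n(n-1) = 10 * 9 = 90
dim Spin(10) = 90/2 = 45


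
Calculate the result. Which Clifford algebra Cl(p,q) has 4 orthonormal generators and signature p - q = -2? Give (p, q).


We need p + q = 4 and p - q = -2.
Adding: 2p = 4 + (-2) = 2, so p = 1.
Then q = 4 - 1 = 3.
(p, q) = (1, 3)


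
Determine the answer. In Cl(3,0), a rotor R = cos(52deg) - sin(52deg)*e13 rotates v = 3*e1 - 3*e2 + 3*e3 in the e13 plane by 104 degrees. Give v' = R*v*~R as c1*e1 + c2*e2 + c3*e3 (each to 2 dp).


Rotor R = cos(52deg) - sin(52deg)*e13
Rotation angle theta = 2 * 52 = 104 degrees in the e13 plane (e1 -> e3).
The component perpendicular to the plane (e2) is invariant: v'_2 = v2 = -3.00
cos(104deg) = -0.2419, sin(104deg) = 0.9703
v'_1 = v1*cos(theta) - v3*sin(theta) = 3*(-0.2419) - 3*0.9703 = -3.64
v'_3 = v1*sin(theta) + v3*cos(theta) = 3*0.9703 + 3*(-0.2419) = 2.19
v' = -3.64*e1 - 3.00*e2 + 2.19*e3


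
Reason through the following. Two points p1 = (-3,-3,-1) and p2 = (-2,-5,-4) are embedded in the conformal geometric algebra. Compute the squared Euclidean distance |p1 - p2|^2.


p1 - p2 = (-1, 2, 3)
|p1 - p2|^2 = (-1)^2 + 2^2 + 3^2
= 1 + 4 + 9
= 14


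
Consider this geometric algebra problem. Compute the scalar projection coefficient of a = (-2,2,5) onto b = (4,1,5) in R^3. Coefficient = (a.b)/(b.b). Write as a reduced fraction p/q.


Projection coefficient = (a . b) / (b . b)
a . b = (-2)*4 + 2*1 + 5*5
= -8 + 2 + 25 = 19
b . b = 4^2 + 1^2 + 5^2
= 16 + 1 + 25 = 42
Coefficient = 19/42
In lowest terms: 19/42


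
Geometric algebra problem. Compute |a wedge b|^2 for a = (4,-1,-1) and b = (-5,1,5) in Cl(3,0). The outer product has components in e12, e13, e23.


a wedge b = (a1*b2 - a2*b1)*e12 + (a1*b3 - a3*b1)*e13 + (a2*b3 - a3*b2)*e23
e12 coeff: 4*1 - (-1)*(-5) = 4 - 5 = -1
e13 coeff: 4*5 - (-1)*(-5) = 20 - 5 = 15
e23 coeff: (-1)*5 - (-1)*1 = -5 - (-1) = -4
|a wedge b|^2 = (-1)^2 + 15^2 + (-4)^2
= 1 + 225 + 16
= 242


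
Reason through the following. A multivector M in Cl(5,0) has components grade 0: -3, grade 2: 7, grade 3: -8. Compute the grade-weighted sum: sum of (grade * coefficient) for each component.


Grade-weighted sum = sum of grade_k * coefficient_k
0*(-3) = 0
2*7 = 14
3*(-8) = -24
Total = 0 + 14 + (-24) = -10


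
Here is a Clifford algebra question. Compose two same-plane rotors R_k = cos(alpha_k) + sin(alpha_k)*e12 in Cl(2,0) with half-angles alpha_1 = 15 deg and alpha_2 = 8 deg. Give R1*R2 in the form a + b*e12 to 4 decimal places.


Same-plane rotors commute and their half-angles add:
R1*R2 = cos(a1 + a2) + sin(a1 + a2)*e12.
a1 + a2 = 15 + 8 = 23 deg
cos(23 deg) = 0.9205
sin(23 deg) = 0.3907
R1*R2 = 0.9205 + 0.3907*e12


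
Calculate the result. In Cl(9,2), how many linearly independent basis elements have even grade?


Even subalgebra dimension = 2^(n-1)
n = 9 + 2 = 11
2^(11 - 1) = 2^10 = 1024
Verification: sum of C(11,k) for even k = 1 + 55 + 330 + 462 + 165 + 11 = 1024
Result = 1024


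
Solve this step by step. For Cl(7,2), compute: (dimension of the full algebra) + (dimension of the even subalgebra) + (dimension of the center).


n = 7 + 2 = 9
Total dim = 2^9 = 512
Even subalgebra dim = 2^8 = 256
n is odd, so center dim = 2
Sum = 512 + 256 + 2 = 770


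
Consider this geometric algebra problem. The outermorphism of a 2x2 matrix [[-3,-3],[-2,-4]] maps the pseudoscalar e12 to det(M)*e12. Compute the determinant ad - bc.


The outermorphism of a linear map f sends e1^e2 to f(e1)^f(e2).
f(e1) = -3*e1 - 2*e2
f(e2) = -3*e1 - 4*e2
f(e1) ^ f(e2) = (-3*e1 - 2*e2) ^ (-3*e1 - 4*e2)
= (-3)*(-4)*e12 + (-2)*(-3)*e21
= (12 - 6)*e12
= 6*e12
Coefficient = 6


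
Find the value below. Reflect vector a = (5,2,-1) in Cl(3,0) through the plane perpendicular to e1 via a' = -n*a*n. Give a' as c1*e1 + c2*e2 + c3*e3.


Reflection formula: a' = -n*a*n, with n = e1 (unit vector, n^2 = 1).
For reflection through hyperplane perp to e1:
The component along e1 flips sign, others stay.
a = (5, 2, -1)
a' = (-5, 2, -1)
a' = -5*e1 + 2*e2 - 1*e3


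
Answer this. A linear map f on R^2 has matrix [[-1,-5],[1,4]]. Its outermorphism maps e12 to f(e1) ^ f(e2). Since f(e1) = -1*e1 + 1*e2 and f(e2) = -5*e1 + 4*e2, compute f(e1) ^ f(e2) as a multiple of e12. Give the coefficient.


The outermorphism of a linear map f sends e1^e2 to f(e1)^f(e2).
f(e1) = -1*e1 + 1*e2
f(e2) = -5*e1 + 4*e2
f(e1) ^ f(e2) = (-1*e1 + 1*e2) ^ (-5*e1 + 4*e2)
= (-1)*4*e12 + 1*(-5)*e21
= (-4 - (-5))*e12
= 1*e12
Coefficient = 1


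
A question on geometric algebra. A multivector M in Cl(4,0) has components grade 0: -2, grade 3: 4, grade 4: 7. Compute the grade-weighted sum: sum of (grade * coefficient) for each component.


Grade-weighted sum = sum of grade_k * coefficient_k
0*(-2) = 0
3*4 = 12
4*7 = 28
Total = 0 + 12 + 28 = 40


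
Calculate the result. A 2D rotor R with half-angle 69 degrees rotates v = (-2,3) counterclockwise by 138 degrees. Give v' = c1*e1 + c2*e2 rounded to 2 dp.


Rotor R = cos(69deg) - sin(69deg)*e12
Rotation angle theta = 2 * 69 = 138 degrees
v' = R*v*~R rotates v by theta.
cos(138deg) = -0.7431, sin(138deg) = 0.6691
v'_1 = -2*cos(138deg) - 3*sin(138deg)
= -2*(-0.7431) - 3*0.6691
= -0.52
v'_2 = -2*sin(138deg) + 3*cos(138deg)
= -2*0.6691 + 3*(-0.7431)
= -3.57
v' = -0.52*e1 - 3.57*e2


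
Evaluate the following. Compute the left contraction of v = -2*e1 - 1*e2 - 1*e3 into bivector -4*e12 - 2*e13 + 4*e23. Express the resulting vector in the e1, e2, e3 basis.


Left contraction v _| B = <vB>_1 (grade-1 part of the geometric product vB).
Using e1_|e12 = e2, e2_|e12 = -e1, e1_|e13 = e3, e3_|e13 = -e1, e2_|e23 = e3, e3_|e23 = -e2:
e1 coeff: -v2*b12 - v3*b13 = -(-1)*(-4) - (-1)*(-2) = -6
e2 coeff: v1*b12 - v3*b23 = (-2)*(-4) - (-1)*(4) = 12
e3 coeff: v1*b13 + v2*b23 = (-2)*(-2) + (-1)*(4) = 0
v _| B = -6*e1 + 12*e2 + 0*e3


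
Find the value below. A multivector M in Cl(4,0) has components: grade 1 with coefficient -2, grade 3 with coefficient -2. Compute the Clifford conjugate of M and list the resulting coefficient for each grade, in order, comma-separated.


Clifford conjugate sign for grade k: (-1)^(k(k+1)/2)
Grade 1: (-1)^(1*2/2) = (-1)^1 = -1, coeff -2 -> 2
Grade 3: (-1)^(3*4/2) = (-1)^6 = 1, coeff -2 -> -2
Conjugated coefficients: 2, -2


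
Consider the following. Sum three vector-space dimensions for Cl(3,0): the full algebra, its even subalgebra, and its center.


n = 3 + 0 = 3
Total dim = 2^3 = 8
Even subalgebra dim = 2^2 = 4
n is odd, so center dim = 2
Sum = 8 + 4 + 2 = 14


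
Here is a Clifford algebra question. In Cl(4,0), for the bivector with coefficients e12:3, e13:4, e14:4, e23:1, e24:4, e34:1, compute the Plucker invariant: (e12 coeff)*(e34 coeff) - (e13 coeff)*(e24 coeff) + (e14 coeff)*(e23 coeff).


Plucker relation: af - be + cd
a*f = 3*1 = 3
b*e = 4*4 = 16
c*d = 4*1 = 4
af - be + cd = 3 - 16 + 4
= -9


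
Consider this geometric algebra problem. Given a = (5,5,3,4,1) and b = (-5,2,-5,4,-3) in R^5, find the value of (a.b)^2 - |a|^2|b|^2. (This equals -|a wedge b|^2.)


a . b = 5*(-5) + 5*2 + 3*(-5) + 4*4 + 1*(-3)
= -25 + 10 + (-15) + 16 + (-3) = -17
|a|^2 = 5^2 + 5^2 + 3^2 + 4^2 + 1^2 = 76
|b|^2 = (-5)^2 + 2^2 + (-5)^2 + 4^2 + (-3)^2 = 79
(a.b)^2 = (-17)^2 = 289
|a|^2 * |b|^2 = 76 * 79 = 6004
Result = 289 - 6004 = -5715


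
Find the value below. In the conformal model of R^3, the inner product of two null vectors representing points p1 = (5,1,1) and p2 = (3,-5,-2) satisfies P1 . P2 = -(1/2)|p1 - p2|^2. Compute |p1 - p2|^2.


p1 - p2 = (2, 6, 3)
|p1 - p2|^2 = 2^2 + 6^2 + 3^2
= 4 + 36 + 9
= 49


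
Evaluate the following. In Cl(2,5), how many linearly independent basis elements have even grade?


Even subalgebra dimension = 2^(n-1)
n = 2 + 5 = 7
2^(7 - 1) = 2^6 = 64
Verification: sum of C(7,k) for even k = 1 + 21 + 35 + 7 = 64
Result = 64


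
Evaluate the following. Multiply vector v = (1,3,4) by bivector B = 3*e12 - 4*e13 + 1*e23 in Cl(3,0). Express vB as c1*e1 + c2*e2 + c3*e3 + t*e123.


vB has grade-1 (vector) and grade-3 (trivector) parts: vB = (v _| B) + (v ^ B).
Vector part <vB>_1:
  e1: -v2*b12 - v3*b13 = -(3)*(3) - (4)*(-4) = 7
  e2: v1*b12 - v3*b23 = (1)*(3) - (4)*(1) = -1
  e3: v1*b13 + v2*b23 = (1)*(-4) + (3)*(1) = -1
Trivector part <vB>_3:
  e123: v1*b23 - v2*b13 + v3*b12 = (1)*(1) - (3)*(-4) + (4)*(3) = 25
vB = 7*e1 - 1*e2 - 1*e3 + 25*e123


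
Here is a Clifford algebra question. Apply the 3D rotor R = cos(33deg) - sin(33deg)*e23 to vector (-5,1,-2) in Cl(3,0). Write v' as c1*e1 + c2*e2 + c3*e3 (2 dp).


Rotor R = cos(33deg) - sin(33deg)*e23
Rotation angle theta = 2 * 33 = 66 degrees in the e23 plane (e2 -> e3).
The component perpendicular to the plane (e1) is invariant: v'_1 = v1 = -5.00
cos(66deg) = 0.4067, sin(66deg) = 0.9135
v'_2 = v2*cos(theta) - v3*sin(theta) = 1*0.4067 - (-2)*0.9135 = 2.23
v'_3 = v2*sin(theta) + v3*cos(theta) = 1*0.9135 + (-2)*0.4067 = 0.10
v' = -5.00*e1 + 2.23*e2 + 0.10*e3


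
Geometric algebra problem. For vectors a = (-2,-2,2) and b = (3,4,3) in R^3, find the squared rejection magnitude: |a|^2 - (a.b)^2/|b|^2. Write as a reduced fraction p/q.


|a|^2 = (-2)^2 + (-2)^2 + 2^2 = 12
|b|^2 = 3^2 + 4^2 + 3^2 = 34
a . b = (-2)*3 + (-2)*4 + 2*3 = -8
(a.b)^2 = (-8)^2 = 64
|rej|^2 = 12 - 64/34
= (408 - 64)/34
= 344/34
In lowest terms: 172/17


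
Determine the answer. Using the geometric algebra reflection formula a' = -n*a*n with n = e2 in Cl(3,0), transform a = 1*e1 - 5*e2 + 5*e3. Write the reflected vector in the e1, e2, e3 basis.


Reflection formula: a' = -n*a*n, with n = e2 (unit vector, n^2 = 1).
For reflection through hyperplane perp to e2:
The component along e2 flips sign, others stay.
a = (1, -5, 5)
a' = (1, 5, 5)
a' = 1*e1 + 5*e2 + 5*e3


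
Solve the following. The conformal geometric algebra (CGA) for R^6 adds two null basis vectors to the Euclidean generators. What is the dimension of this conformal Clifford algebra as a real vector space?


The conformal model of R^6 uses Cl(7,1): the 6 Euclidean generators plus two extra orthogonal generators e+ (e+^2 = +1) and e- (e-^2 = -1), from which the null vectors e0, einf are built.
Number of generators m = 6 + 2 = 8.
dim Cl(p,q) = 2^m = 2^8 = 256


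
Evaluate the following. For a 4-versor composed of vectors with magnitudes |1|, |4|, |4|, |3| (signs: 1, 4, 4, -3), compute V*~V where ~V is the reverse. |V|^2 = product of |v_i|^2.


Each vector v_i has |v_i|^2 = s_i^2
Squared scales: 1^2 = 1, 4^2 = 16, 4^2 = 16, (-3)^2 = 9
|V|^2 = 1 * 16 * 16 * 9
= 2304


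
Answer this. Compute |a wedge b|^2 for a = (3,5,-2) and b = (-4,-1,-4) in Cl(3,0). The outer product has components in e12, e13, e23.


a wedge b = (a1*b2 - a2*b1)*e12 + (a1*b3 - a3*b1)*e13 + (a2*b3 - a3*b2)*e23
e12 coeff: 3*(-1) - 5*(-4) = -3 - (-20) = 17
e13 coeff: 3*(-4) - (-2)*(-4) = -12 - 8 = -20
e23 coeff: 5*(-4) - (-2)*(-1) = -20 - 2 = -22
|a wedge b|^2 = 17^2 + (-20)^2 + (-22)^2
= 289 + 400 + 484
= 1173


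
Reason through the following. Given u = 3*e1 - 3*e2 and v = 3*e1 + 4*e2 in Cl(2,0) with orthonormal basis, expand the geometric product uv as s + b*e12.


Expand: (3*e1 - 3*e2)(3*e1 + 4*e2)
= 3*3*e1e1 + 3*4*e1e2 + (-3)*3*e2e1 + (-3)*4*e2e2
Using e1^2 = e2^2 = 1, e2e1 = -e1e2:
Scalar part s = 3*3 + (-3)*4 = 9 + (-12) = -3
Bivector part b = 3*4 - (-3)*3 = 12 - (-9) = 21
uv = -3 + 21*e12


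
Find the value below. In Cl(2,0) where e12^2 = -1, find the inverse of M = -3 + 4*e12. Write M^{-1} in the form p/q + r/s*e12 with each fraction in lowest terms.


M = -3 + 4*e12, where e12^2 = -1.
Since M commutes with its reverse ~M = a - b*e12, M * ~M = a^2 - b^2*e12^2 = a^2 + b^2.
So M^{-1} = ~M / (a^2 + b^2) = (a - b*e12)/(a^2 + b^2).
a^2 + b^2 = 9 + 16 = 25
Scalar part = -3/25 = -3/25
Bivector coeff = -4/25 = -4/25
M^{-1} = -3/25 - 4/25*e12


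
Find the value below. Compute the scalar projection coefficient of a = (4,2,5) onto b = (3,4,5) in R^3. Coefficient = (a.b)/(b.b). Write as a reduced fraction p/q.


Projection coefficient = (a . b) / (b . b)
a . b = 4*3 + 2*4 + 5*5
= 12 + 8 + 25 = 45
b . b = 3^2 + 4^2 + 5^2
= 9 + 16 + 25 = 50
Coefficient = 45/50
In lowest terms: 9/10


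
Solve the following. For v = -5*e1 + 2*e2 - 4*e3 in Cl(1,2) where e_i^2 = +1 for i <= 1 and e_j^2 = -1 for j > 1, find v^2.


v^2 = sum of c_i^2 * e_i^2
Positive signature terms (e_i^2 = +1): (-5)^2 = 25
Negative signature terms (e_j^2 = -1): 2^2 + (-4)^2 = 20
v^2 = 25 - 20 = 5


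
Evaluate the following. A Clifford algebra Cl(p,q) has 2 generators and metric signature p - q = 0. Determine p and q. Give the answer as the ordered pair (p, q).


We need p + q = 2 and p - q = 0.
Adding: 2p = 2 + 0 = 2, so p = 1.
Then q = 2 - 1 = 1.
(p, q) = (1, 1)
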